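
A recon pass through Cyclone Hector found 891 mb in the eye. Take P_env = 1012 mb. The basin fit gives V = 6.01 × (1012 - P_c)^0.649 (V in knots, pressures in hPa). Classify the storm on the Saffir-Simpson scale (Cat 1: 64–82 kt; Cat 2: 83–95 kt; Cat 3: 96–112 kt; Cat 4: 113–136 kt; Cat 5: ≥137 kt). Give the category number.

4

ΔP = 1012 − 891 = 121 mb.
V ≈ 6.01 × 121^0.649 = 6.01 × 22.48 ≈ 135 kt.
135 kt falls in the Category 4 band.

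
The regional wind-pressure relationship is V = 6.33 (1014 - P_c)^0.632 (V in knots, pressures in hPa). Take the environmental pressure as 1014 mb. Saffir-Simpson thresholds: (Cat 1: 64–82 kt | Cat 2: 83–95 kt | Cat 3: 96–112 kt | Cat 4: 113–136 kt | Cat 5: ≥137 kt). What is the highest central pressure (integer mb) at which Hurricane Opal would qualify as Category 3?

Category 3 begins at V = 96 kt.
Required ΔP = (96/6.33)^(1/0.632) = 15.166^1.582 ≈ 73.87 mb.
P_c ≤ 1014 − 73.87 = 940.13, so the highest integer P_c is 940 mb.

940 mb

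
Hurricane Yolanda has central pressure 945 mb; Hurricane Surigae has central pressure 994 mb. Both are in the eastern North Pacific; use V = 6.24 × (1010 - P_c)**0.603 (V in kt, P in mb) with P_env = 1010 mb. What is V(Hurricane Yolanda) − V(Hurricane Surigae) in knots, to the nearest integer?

44 kt

Hurricane Yolanda: ΔP = 65; V ≈ 6.24 × 65^0.603 ≈ 77.33 kt.
Hurricane Surigae: ΔP = 16; V ≈ 6.24 × 16^0.603 ≈ 33.21 kt.
Difference ≈ 77.33 − 33.21 = 44.12 → 44 kt.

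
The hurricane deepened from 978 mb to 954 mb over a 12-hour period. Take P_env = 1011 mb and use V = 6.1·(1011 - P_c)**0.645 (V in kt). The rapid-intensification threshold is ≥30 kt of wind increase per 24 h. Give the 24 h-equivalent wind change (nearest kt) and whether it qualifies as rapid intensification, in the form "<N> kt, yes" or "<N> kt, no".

V₁: ΔP = 33, V ≈ 6.1 × 33^0.645 ≈ 58.18 kt.
V₂: ΔP = 57, V ≈ 6.1 × 57^0.645 ≈ 82.77 kt.
ΔV over 12 h = 24.59 kt → 24 h equivalent = 24.59 × 24/12 ≈ 49.18 kt.
49 kt ≥ 30 kt ⇒ rapid intensification.

49 kt, yes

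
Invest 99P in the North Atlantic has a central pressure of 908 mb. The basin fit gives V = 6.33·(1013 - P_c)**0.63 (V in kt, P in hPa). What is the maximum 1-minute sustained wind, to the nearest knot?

119 kt

ΔP = 1013 − 908 = 105 mb.
105^0.63 ≈ 18.765.
V ≈ 6.33 × 18.765 ≈ 118.8 kt.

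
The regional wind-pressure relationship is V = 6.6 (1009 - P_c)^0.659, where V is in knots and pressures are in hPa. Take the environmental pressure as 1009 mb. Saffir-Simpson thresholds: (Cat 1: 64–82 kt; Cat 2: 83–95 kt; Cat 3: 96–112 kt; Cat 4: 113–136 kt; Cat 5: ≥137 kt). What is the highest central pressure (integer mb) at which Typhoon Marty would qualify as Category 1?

Category 1 begins at V = 64 kt.
Required ΔP = (64/6.6)^(1/0.659) = 9.697^1.517 ≈ 31.42 mb.
P_c ≤ 1009 − 31.42 = 977.58, so the highest integer P_c is 977 mb.

977 mb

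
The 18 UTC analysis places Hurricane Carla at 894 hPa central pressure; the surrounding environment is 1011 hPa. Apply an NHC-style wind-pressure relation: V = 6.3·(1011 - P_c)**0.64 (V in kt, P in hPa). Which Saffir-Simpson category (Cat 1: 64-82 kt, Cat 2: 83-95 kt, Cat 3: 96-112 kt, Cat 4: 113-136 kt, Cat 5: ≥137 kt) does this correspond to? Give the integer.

ΔP = 1011 − 894 = 117 hPa.
V ≈ 6.3 × 117^0.64 = 6.3 × 21.07 ≈ 133 kt.
133 kt falls in the Category 4 band.

4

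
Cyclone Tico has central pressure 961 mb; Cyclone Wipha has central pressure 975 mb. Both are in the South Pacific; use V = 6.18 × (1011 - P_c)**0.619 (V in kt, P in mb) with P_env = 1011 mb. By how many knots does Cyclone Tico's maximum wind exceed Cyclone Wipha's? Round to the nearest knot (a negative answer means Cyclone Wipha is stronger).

13 kt

Cyclone Tico: ΔP = 50; V ≈ 6.18 × 50^0.619 ≈ 69.61 kt.
Cyclone Wipha: ΔP = 36; V ≈ 6.18 × 36^0.619 ≈ 56.80 kt.
Difference ≈ 69.61 − 56.80 = 12.81 → 13 kt.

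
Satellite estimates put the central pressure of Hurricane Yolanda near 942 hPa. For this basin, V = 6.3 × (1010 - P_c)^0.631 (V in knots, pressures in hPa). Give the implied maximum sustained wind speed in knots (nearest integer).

90 kt

ΔP = 1010 − 942 = 68 hPa.
68^0.631 ≈ 14.332.
V ≈ 6.3 × 14.332 ≈ 90.3 kt.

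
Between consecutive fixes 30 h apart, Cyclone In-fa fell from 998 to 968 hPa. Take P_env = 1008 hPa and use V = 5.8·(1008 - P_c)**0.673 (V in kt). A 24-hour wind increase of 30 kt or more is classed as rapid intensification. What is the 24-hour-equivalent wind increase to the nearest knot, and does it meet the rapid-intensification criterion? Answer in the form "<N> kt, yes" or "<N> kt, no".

V₁: ΔP = 10, V ≈ 5.8 × 10^0.673 ≈ 27.32 kt.
V₂: ΔP = 40, V ≈ 5.8 × 40^0.673 ≈ 69.44 kt.
ΔV over 30 h = 42.12 kt → 24 h equivalent = 42.12 × 24/30 ≈ 33.70 kt.
34 kt ≥ 30 kt ⇒ rapid intensification.

34 kt, yes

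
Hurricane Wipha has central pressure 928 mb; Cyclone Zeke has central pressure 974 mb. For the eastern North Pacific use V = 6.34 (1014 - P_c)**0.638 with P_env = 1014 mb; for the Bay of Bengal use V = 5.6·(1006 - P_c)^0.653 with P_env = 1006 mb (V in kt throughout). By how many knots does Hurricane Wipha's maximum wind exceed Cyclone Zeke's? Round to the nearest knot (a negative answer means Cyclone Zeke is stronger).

Hurricane Wipha: ΔP = 86; V ≈ 6.34 × 86^0.638 ≈ 108.72 kt.
Cyclone Zeke: ΔP = 32; V ≈ 5.6 × 32^0.653 ≈ 53.83 kt.
Difference ≈ 108.72 − 53.83 = 54.89 → 55 kt.

55 kt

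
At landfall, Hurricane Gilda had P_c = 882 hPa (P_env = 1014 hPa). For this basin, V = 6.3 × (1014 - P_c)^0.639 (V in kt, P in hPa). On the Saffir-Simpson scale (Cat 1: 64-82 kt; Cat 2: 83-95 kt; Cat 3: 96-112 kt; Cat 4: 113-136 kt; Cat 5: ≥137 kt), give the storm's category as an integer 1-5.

5

ΔP = 1014 − 882 = 132 hPa.
V ≈ 6.3 × 132^0.639 = 6.3 × 22.65 ≈ 143 kt.
143 kt falls in the Category 5 band.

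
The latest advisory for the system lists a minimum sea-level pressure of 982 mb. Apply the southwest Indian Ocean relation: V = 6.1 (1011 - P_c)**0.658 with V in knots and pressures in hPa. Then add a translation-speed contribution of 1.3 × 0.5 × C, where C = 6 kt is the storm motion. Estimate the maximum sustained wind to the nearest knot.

ΔP = 1011 − 982 = 29 mb.
29^0.658 ≈ 9.168.
V ≈ 6.1 × 9.168 ≈ 55.9 kt.
Translation term: 1.3 × 0.5 × 6 = 3.9 kt.
Corrected V ≈ 59.8 kt → 60 kt.

60 kt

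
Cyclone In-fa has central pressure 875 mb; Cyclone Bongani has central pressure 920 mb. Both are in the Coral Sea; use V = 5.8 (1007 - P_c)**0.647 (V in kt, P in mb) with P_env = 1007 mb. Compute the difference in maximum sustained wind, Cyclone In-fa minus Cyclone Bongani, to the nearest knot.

32 kt

Cyclone In-fa: ΔP = 132; V ≈ 5.8 × 132^0.647 ≈ 136.60 kt.
Cyclone Bongani: ΔP = 87; V ≈ 5.8 × 87^0.647 ≈ 104.30 kt.
Difference ≈ 136.60 − 104.30 = 32.30 → 32 kt.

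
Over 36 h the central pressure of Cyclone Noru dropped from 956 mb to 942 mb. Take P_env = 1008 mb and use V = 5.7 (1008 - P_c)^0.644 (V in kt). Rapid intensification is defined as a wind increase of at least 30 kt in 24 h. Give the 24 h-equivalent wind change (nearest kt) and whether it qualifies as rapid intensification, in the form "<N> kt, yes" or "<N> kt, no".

8 kt, no

V₁: ΔP = 52, V ≈ 5.7 × 52^0.644 ≈ 72.61 kt.
V₂: ΔP = 66, V ≈ 5.7 × 66^0.644 ≈ 84.66 kt.
ΔV over 36 h = 12.05 kt → 24 h equivalent = 12.05 × 24/36 ≈ 8.03 kt.
8 kt < 30 kt ⇒ not rapid intensification.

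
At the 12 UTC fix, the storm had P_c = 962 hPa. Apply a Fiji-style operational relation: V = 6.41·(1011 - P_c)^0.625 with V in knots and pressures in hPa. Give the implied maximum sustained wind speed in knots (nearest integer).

ΔP = 1011 − 962 = 49 hPa.
49^0.625 ≈ 11.386.
V ≈ 6.41 × 11.386 ≈ 73.0 kt.

73 kt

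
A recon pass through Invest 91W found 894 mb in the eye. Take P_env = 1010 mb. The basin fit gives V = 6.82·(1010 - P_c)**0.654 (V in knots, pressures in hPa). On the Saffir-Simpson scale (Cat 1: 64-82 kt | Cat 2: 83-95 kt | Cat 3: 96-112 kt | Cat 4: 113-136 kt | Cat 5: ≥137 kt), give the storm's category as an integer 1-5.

5

ΔP = 1010 − 894 = 116 mb.
V ≈ 6.82 × 116^0.654 = 6.82 × 22.40 ≈ 153 kt.
153 kt falls in the Category 5 band.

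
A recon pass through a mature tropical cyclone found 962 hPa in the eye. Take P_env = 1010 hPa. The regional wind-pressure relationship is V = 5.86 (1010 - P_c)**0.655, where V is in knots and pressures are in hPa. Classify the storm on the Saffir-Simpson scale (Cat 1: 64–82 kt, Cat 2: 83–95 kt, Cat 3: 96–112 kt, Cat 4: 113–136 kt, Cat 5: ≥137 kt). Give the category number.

ΔP = 1010 − 962 = 48 hPa.
V ≈ 5.86 × 48^0.655 = 5.86 × 12.62 ≈ 74 kt.
74 kt falls in the Category 1 band.

1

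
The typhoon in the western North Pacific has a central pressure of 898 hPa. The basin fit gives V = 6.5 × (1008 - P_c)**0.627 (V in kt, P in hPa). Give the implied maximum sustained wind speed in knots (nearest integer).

124 kt

ΔP = 1008 − 898 = 110 hPa.
110^0.627 ≈ 19.053.
V ≈ 6.5 × 19.053 ≈ 123.8 kt.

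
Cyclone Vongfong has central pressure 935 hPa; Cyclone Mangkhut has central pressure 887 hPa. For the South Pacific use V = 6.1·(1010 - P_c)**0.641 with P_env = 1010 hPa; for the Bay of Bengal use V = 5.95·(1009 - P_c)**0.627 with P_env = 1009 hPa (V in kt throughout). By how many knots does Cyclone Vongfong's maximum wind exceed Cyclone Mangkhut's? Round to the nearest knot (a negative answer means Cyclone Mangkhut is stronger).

Cyclone Vongfong: ΔP = 75; V ≈ 6.1 × 75^0.641 ≈ 97.11 kt.
Cyclone Mangkhut: ΔP = 122; V ≈ 5.95 × 122^0.627 ≈ 120.97 kt.
Difference ≈ 97.11 − 120.97 = -23.86 → -24 kt.

-24 kt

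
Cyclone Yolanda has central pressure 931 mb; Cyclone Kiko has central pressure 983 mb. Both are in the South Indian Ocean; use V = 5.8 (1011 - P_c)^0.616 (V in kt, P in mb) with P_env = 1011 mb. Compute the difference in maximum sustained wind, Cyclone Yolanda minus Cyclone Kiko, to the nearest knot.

Cyclone Yolanda: ΔP = 80; V ≈ 5.8 × 80^0.616 ≈ 86.24 kt.
Cyclone Kiko: ΔP = 28; V ≈ 5.8 × 28^0.616 ≈ 45.17 kt.
Difference ≈ 86.24 − 45.17 = 41.07 → 41 kt.

41 kt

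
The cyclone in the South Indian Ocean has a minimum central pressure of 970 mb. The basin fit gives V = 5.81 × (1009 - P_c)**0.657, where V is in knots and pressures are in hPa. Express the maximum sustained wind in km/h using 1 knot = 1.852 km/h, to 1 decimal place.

ΔP = 1009 − 970 = 39 mb.
V ≈ 5.81 × 39^0.657 = 5.81 × 11.100 ≈ 64.492 kt.
64.492 × 1.852 ≈ 119.44 km/h → 119.4 km/h.

119.4 km/h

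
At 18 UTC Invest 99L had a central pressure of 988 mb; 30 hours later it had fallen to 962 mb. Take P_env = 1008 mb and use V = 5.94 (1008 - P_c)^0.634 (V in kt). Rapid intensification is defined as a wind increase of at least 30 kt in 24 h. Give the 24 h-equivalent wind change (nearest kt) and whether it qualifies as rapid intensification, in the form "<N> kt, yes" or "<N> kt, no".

V₁: ΔP = 20, V ≈ 5.94 × 20^0.634 ≈ 39.69 kt.
V₂: ΔP = 46, V ≈ 5.94 × 46^0.634 ≈ 67.29 kt.
ΔV over 30 h = 27.60 kt → 24 h equivalent = 27.60 × 24/30 ≈ 22.08 kt.
22 kt < 30 kt ⇒ not rapid intensification.

22 kt, no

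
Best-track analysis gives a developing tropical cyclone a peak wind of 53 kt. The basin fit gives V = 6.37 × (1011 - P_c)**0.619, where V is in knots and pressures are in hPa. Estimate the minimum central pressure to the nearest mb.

ΔP = (V / 6.37)^(1/0.619) = (53/6.37)^1.616.
53/6.37 = 8.320; 8.320^1.616 ≈ 30.65 mb.
P_c = 1011 − 30.65 = 980.35 ≈ 980 mb.

980 mb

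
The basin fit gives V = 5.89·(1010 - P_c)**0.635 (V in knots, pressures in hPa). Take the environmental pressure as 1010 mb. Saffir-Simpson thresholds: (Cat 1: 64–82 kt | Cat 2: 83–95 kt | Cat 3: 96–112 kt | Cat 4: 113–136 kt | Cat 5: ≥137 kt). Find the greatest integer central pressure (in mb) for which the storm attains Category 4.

Category 4 begins at V = 113 kt.
Required ΔP = (113/5.89)^(1/0.635) = 19.185^1.575 ≈ 104.81 mb.
P_c ≤ 1010 − 104.81 = 905.19, so the highest integer P_c is 905 mb.

905 mb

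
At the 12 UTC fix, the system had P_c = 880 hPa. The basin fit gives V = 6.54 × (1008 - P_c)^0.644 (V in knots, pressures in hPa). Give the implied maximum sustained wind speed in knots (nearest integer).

ΔP = 1008 − 880 = 128 hPa.
128^0.644 ≈ 22.753.
V ≈ 6.54 × 22.753 ≈ 148.8 kt.

149 kt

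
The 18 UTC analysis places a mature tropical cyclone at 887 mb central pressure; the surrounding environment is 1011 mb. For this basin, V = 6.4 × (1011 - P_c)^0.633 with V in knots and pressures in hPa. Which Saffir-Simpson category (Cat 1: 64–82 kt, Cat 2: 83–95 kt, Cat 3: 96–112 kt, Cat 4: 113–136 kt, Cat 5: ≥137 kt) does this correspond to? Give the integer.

ΔP = 1011 − 887 = 124 mb.
V ≈ 6.4 × 124^0.633 = 6.4 × 21.14 ≈ 135 kt.
135 kt falls in the Category 4 band.

4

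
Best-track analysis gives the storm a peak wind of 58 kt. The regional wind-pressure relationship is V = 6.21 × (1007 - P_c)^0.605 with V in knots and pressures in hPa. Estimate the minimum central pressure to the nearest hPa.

ΔP = (V / 6.21)^(1/0.605) = (58/6.21)^1.653.
58/6.21 = 9.340; 9.340^1.653 ≈ 40.17 hPa.
P_c = 1007 − 40.17 = 966.83 ≈ 967 hPa.

967 hPa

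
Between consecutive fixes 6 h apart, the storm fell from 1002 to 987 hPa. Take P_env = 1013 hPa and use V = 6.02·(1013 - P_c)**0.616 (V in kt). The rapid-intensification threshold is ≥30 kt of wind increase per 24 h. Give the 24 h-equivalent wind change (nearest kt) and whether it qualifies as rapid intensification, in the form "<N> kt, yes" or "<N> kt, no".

74 kt, yes

V₁: ΔP = 11, V ≈ 6.02 × 11^0.616 ≈ 26.37 kt.
V₂: ΔP = 26, V ≈ 6.02 × 26^0.616 ≈ 44.79 kt.
ΔV over 6 h = 18.42 kt → 24 h equivalent = 18.42 × 24/6 ≈ 73.68 kt.
74 kt ≥ 30 kt ⇒ rapid intensification.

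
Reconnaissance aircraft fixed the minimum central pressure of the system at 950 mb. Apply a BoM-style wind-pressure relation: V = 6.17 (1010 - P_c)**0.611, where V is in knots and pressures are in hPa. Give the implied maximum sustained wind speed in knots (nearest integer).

75 kt

ΔP = 1010 − 950 = 60 mb.
60^0.611 ≈ 12.203.
V ≈ 6.17 × 12.203 ≈ 75.3 kt.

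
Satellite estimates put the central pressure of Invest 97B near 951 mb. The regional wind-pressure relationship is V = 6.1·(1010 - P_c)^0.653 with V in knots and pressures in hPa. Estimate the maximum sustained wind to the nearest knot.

ΔP = 1010 − 951 = 59 mb.
59^0.653 ≈ 14.334.
V ≈ 6.1 × 14.334 ≈ 87.4 kt.

87 kt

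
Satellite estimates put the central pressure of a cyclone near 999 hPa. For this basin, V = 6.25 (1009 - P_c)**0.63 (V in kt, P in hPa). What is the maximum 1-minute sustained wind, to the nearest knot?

ΔP = 1009 − 999 = 10 hPa.
10^0.63 ≈ 4.266.
V ≈ 6.25 × 4.266 ≈ 26.7 kt.

27 kt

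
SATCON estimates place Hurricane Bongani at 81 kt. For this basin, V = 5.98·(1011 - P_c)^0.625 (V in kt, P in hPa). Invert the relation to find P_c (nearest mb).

ΔP = (V / 5.98)^(1/0.625) = (81/5.98)^1.600.
81/5.98 = 13.545; 13.545^1.600 ≈ 64.69 mb.
P_c = 1011 − 64.69 = 946.31 ≈ 946 mb.

946 mb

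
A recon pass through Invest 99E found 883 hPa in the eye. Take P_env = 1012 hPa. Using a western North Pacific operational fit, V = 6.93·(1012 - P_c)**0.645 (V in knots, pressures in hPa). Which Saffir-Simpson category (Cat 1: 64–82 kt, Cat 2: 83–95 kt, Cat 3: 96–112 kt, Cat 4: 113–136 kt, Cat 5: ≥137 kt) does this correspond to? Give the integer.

ΔP = 1012 − 883 = 129 hPa.
V ≈ 6.93 × 129^0.645 = 6.93 × 22.98 ≈ 159 kt.
159 kt falls in the Category 5 band.

5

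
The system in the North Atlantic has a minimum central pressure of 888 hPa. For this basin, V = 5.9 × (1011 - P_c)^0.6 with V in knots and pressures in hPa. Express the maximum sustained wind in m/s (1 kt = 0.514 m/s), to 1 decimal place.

54.4 m/s

ΔP = 1011 − 888 = 123 hPa.
V ≈ 5.9 × 123^0.6 = 5.9 × 17.945 ≈ 105.875 kt.
105.875 × 0.514 ≈ 54.42 m/s → 54.4 m/s.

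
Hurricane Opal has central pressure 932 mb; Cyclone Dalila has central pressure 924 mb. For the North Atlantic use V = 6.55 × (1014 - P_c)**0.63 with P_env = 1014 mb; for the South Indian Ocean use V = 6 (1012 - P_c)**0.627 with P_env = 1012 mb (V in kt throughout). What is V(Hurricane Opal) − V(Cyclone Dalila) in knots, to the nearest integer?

6 kt

Hurricane Opal: ΔP = 82; V ≈ 6.55 × 82^0.63 ≈ 105.18 kt.
Cyclone Dalila: ΔP = 88; V ≈ 6 × 88^0.627 ≈ 99.39 kt.
Difference ≈ 105.18 − 99.39 = 5.79 → 6 kt.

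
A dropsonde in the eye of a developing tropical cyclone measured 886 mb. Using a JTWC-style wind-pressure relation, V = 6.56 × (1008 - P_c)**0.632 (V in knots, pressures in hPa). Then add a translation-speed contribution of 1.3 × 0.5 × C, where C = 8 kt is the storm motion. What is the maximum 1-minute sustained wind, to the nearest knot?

142 kt

ΔP = 1008 − 886 = 122 mb.
122^0.632 ≈ 20.825.
V ≈ 6.56 × 20.825 ≈ 136.6 kt.
Translation term: 1.3 × 0.5 × 8 = 5.2 kt.
Corrected V ≈ 141.8 kt → 142 kt.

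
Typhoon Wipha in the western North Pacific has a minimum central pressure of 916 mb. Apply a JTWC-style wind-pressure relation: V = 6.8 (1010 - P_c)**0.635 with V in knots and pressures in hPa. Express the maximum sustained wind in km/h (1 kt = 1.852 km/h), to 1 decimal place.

ΔP = 1010 − 916 = 94 mb.
V ≈ 6.8 × 94^0.635 = 6.8 × 17.903 ≈ 121.743 kt.
121.743 × 1.852 ≈ 225.47 km/h → 225.5 km/h.

225.5 km/h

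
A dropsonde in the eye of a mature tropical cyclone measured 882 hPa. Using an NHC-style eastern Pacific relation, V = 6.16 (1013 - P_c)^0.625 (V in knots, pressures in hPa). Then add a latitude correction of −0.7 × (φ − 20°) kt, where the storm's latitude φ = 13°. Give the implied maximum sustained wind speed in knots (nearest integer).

ΔP = 1013 − 882 = 131 hPa.
131^0.625 ≈ 21.052.
V ≈ 6.16 × 21.052 ≈ 129.7 kt.
Latitude correction: −0.7 × (13 − 20) = 4.9 kt.
Corrected V ≈ 134.6 kt → 135 kt.

135 kt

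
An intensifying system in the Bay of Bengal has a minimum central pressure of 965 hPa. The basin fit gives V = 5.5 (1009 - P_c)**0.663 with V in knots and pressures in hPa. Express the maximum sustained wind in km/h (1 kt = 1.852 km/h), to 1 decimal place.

ΔP = 1009 − 965 = 44 hPa.
V ≈ 5.5 × 44^0.663 = 5.5 × 12.292 ≈ 67.604 kt.
67.604 × 1.852 ≈ 125.20 km/h → 125.2 km/h.

125.2 km/h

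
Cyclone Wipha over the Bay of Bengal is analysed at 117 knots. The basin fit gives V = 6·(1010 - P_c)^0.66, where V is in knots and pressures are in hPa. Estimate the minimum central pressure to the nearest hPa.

920 hPa

ΔP = (V / 6)^(1/0.66) = (117/6)^1.515.
117/6 = 19.500; 19.500^1.515 ≈ 90.07 hPa.
P_c = 1010 − 90.07 = 919.93 ≈ 920 hPa.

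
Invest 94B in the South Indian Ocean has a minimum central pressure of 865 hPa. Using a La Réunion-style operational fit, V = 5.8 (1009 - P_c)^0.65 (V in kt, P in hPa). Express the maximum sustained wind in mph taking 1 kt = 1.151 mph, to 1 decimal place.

ΔP = 1009 − 865 = 144 hPa.
V ≈ 5.8 × 144^0.65 = 5.8 × 25.289 ≈ 146.678 kt.
146.678 × 1.151 ≈ 168.83 mph → 168.8 mph.

168.8 mph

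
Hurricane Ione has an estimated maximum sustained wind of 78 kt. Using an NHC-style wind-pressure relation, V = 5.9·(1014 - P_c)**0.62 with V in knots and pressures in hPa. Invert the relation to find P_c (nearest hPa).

950 hPa

ΔP = (V / 5.9)^(1/0.62) = (78/5.9)^1.613.
78/5.9 = 13.220; 13.220^1.613 ≈ 64.34 hPa.
P_c = 1014 − 64.34 = 949.66 ≈ 950 hPa.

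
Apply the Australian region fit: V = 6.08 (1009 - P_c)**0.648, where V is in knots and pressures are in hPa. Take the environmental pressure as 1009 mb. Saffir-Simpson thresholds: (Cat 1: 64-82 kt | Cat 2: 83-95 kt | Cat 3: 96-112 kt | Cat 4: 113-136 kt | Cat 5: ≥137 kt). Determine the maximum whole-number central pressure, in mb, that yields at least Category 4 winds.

Category 4 begins at V = 113 kt.
Required ΔP = (113/6.08)^(1/0.648) = 18.586^1.543 ≈ 90.91 mb.
P_c ≤ 1009 − 90.91 = 918.09, so the highest integer P_c is 918 mb.

918 mb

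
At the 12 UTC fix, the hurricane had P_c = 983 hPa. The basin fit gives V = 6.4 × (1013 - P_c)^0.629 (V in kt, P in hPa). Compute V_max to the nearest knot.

ΔP = 1013 − 983 = 30 hPa.
30^0.629 ≈ 8.494.
V ≈ 6.4 × 8.494 ≈ 54.4 kt.

54 kt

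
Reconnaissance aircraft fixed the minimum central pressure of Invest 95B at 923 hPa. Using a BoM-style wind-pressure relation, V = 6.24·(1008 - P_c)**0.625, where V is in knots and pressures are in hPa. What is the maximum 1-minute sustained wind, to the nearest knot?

100 kt

ΔP = 1008 − 923 = 85 hPa.
85^0.625 ≈ 16.065.
V ≈ 6.24 × 16.065 ≈ 100.2 kt.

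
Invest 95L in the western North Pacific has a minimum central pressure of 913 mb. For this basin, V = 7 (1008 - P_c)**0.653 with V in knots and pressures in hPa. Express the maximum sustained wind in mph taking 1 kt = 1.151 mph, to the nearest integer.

158 mph

ΔP = 1008 − 913 = 95 mb.
V ≈ 7 × 95^0.653 = 7 × 19.564 ≈ 136.947 kt.
136.947 × 1.151 ≈ 157.63 mph → 158 mph.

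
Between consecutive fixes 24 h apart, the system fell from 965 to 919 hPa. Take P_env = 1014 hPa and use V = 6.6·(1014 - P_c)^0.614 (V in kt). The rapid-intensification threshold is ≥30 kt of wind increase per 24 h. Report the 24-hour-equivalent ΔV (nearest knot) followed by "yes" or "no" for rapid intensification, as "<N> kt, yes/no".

36 kt, yes

V₁: ΔP = 49, V ≈ 6.6 × 49^0.614 ≈ 72.00 kt.
V₂: ΔP = 95, V ≈ 6.6 × 95^0.614 ≈ 108.11 kt.
ΔV over 24 h = 36.11 kt → 24 h equivalent = 36.11 × 24/24 ≈ 36.11 kt.
36 kt ≥ 30 kt ⇒ rapid intensification.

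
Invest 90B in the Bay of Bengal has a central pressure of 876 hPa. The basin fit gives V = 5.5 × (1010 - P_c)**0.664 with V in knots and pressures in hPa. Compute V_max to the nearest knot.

ΔP = 1010 − 876 = 134 hPa.
134^0.664 ≈ 25.846.
V ≈ 5.5 × 25.846 ≈ 142.2 kt.

142 kt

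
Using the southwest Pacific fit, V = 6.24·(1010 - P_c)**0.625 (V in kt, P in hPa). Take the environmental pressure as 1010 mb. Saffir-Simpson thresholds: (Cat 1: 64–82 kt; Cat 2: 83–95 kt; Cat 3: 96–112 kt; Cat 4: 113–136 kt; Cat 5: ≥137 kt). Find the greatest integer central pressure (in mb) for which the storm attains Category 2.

Category 2 begins at V = 83 kt.
Required ΔP = (83/6.24)^(1/0.625) = 13.301^1.600 ≈ 62.84 mb.
P_c ≤ 1010 − 62.84 = 947.16, so the highest integer P_c is 947 mb.

947 mb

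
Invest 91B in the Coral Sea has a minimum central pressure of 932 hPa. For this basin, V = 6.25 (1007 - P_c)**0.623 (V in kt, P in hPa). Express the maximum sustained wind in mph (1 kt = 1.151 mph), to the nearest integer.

ΔP = 1007 − 932 = 75 hPa.
V ≈ 6.25 × 75^0.623 = 6.25 × 14.729 ≈ 92.054 kt.
92.054 × 1.151 ≈ 105.95 mph → 106 mph.

106 mph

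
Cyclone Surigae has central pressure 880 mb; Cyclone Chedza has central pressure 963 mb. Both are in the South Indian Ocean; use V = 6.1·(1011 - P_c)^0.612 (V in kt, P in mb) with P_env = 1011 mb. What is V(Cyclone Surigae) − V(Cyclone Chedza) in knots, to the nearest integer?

55 kt

Cyclone Surigae: ΔP = 131; V ≈ 6.1 × 131^0.612 ≈ 120.53 kt.
Cyclone Chedza: ΔP = 48; V ≈ 6.1 × 48^0.612 ≈ 65.20 kt.
Difference ≈ 120.53 − 65.20 = 55.33 → 55 kt.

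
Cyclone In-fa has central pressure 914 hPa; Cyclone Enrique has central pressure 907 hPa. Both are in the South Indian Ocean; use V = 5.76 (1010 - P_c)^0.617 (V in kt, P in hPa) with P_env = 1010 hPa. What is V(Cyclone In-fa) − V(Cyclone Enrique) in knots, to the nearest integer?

Cyclone In-fa: ΔP = 96; V ≈ 5.76 × 96^0.617 ≈ 96.27 kt.
Cyclone Enrique: ΔP = 103; V ≈ 5.76 × 103^0.617 ≈ 100.54 kt.
Difference ≈ 96.27 − 100.54 = -4.27 → -4 kt.

-4 kt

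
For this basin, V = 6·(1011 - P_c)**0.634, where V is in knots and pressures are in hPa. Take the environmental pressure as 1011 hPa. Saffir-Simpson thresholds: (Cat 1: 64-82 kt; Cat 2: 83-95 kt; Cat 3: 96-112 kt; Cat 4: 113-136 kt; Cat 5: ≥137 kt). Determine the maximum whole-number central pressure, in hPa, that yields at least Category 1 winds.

Category 1 begins at V = 64 kt.
Required ΔP = (64/6)^(1/0.634) = 10.667^1.577 ≈ 41.83 hPa.
P_c ≤ 1011 − 41.83 = 969.17, so the highest integer P_c is 969 hPa.

969 hPa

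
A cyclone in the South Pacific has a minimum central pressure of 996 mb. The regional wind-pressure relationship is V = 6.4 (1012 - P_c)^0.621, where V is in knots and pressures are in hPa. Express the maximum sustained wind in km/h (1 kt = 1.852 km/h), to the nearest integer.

66 km/h

ΔP = 1012 − 996 = 16 mb.
V ≈ 6.4 × 16^0.621 = 6.4 × 5.594 ≈ 35.805 kt.
35.805 × 1.852 ≈ 66.31 km/h → 66 km/h.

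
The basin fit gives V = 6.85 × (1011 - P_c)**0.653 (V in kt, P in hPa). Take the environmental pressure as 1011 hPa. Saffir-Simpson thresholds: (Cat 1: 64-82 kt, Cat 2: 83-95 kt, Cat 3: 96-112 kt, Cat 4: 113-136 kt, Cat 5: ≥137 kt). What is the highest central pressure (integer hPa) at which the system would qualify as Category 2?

965 hPa

Category 2 begins at V = 83 kt.
Required ΔP = (83/6.85)^(1/0.653) = 12.117^1.531 ≈ 45.61 hPa.
P_c ≤ 1011 − 45.61 = 965.39, so the highest integer P_c is 965 hPa.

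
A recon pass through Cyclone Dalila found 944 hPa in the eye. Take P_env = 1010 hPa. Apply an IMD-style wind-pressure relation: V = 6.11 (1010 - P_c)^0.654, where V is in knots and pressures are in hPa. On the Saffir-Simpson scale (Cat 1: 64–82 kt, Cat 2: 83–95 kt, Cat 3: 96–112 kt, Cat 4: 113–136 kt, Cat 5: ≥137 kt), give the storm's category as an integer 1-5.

2

ΔP = 1010 − 944 = 66 hPa.
V ≈ 6.11 × 66^0.654 = 6.11 × 15.49 ≈ 95 kt.
95 kt falls in the Category 2 band.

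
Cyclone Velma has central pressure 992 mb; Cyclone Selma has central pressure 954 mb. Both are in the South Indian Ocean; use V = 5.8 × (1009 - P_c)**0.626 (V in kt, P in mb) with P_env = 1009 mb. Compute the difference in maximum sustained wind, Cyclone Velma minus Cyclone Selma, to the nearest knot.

-37 kt

Cyclone Velma: ΔP = 17; V ≈ 5.8 × 17^0.626 ≈ 34.17 kt.
Cyclone Selma: ΔP = 55; V ≈ 5.8 × 55^0.626 ≈ 71.27 kt.
Difference ≈ 34.17 − 71.27 = -37.10 → -37 kt.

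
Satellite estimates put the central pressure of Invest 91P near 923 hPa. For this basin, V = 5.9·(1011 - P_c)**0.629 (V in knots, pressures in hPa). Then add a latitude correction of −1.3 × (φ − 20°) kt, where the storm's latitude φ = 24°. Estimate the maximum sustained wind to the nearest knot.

ΔP = 1011 − 923 = 88 hPa.
88^0.629 ≈ 16.714.
V ≈ 5.9 × 16.714 ≈ 98.6 kt.
Latitude correction: −1.3 × (24 − 20) = -5.2 kt.
Corrected V ≈ 93.4 kt → 93 kt.

93 kt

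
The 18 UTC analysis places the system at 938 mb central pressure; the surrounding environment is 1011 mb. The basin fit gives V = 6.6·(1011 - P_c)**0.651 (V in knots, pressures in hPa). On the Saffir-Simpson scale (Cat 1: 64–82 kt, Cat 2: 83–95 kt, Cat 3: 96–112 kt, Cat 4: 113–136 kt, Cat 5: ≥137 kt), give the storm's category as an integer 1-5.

3

ΔP = 1011 − 938 = 73 mb.
V ≈ 6.6 × 73^0.651 = 6.6 × 16.33 ≈ 108 kt.
108 kt falls in the Category 3 band.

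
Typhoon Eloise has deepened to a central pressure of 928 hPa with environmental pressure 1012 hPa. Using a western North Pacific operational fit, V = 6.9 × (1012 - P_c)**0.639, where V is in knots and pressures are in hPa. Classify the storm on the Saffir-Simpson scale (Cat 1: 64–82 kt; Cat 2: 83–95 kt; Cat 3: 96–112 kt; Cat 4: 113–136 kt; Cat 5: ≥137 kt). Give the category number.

4

ΔP = 1012 − 928 = 84 hPa.
V ≈ 6.9 × 84^0.639 = 6.9 × 16.97 ≈ 117 kt.
117 kt falls in the Category 4 band.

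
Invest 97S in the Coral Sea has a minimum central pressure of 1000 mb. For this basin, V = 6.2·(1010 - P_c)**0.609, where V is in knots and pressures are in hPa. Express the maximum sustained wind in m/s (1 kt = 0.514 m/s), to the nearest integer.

ΔP = 1010 − 1000 = 10 mb.
V ≈ 6.2 × 10^0.609 = 6.2 × 4.064 ≈ 25.199 kt.
25.199 × 0.514 ≈ 12.95 m/s → 13 m/s.

13 m/s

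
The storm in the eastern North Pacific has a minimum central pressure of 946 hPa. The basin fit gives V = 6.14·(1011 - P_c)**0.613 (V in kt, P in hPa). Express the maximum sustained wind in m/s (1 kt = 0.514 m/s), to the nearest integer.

41 m/s

ΔP = 1011 − 946 = 65 hPa.
V ≈ 6.14 × 65^0.613 = 6.14 × 12.922 ≈ 79.339 kt.
79.339 × 0.514 ≈ 40.78 m/s → 41 m/s.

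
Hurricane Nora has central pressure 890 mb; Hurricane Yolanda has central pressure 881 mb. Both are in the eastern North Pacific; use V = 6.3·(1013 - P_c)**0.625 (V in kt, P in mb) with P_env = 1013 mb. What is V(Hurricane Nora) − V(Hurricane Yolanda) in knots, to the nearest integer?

Hurricane Nora: ΔP = 123; V ≈ 6.3 × 123^0.625 ≈ 127.51 kt.
Hurricane Yolanda: ΔP = 132; V ≈ 6.3 × 132^0.625 ≈ 133.26 kt.
Difference ≈ 127.51 − 133.26 = -5.75 → -6 kt.

-6 kt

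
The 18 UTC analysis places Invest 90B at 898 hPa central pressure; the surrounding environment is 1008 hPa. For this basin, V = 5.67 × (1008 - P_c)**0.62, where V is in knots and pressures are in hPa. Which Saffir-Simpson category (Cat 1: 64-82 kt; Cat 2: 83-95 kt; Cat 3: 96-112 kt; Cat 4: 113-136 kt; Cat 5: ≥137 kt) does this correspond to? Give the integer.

ΔP = 1008 − 898 = 110 hPa.
V ≈ 5.67 × 110^0.62 = 5.67 × 18.44 ≈ 105 kt.
105 kt falls in the Category 3 band.

3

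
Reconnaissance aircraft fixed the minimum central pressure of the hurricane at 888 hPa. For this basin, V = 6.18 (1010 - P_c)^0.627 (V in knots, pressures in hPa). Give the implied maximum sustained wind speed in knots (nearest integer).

126 kt

ΔP = 1010 − 888 = 122 hPa.
122^0.627 ≈ 20.330.
V ≈ 6.18 × 20.330 ≈ 125.6 kt.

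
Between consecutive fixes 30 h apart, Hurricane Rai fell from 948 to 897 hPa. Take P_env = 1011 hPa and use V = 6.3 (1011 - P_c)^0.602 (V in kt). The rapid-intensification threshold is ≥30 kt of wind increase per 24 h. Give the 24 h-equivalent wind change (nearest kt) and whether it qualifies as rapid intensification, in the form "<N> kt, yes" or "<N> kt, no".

26 kt, no

V₁: ΔP = 63, V ≈ 6.3 × 63^0.602 ≈ 76.30 kt.
V₂: ΔP = 114, V ≈ 6.3 × 114^0.602 ≈ 109.04 kt.
ΔV over 30 h = 32.74 kt → 24 h equivalent = 32.74 × 24/30 ≈ 26.19 kt.
26 kt < 30 kt ⇒ not rapid intensification.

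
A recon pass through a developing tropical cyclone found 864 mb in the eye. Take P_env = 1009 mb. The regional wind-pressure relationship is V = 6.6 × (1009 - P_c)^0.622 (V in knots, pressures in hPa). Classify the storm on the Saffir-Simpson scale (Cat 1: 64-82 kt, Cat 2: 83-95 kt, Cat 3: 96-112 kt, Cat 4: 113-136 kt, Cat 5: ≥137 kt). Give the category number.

5

ΔP = 1009 − 864 = 145 mb.
V ≈ 6.6 × 145^0.622 = 6.6 × 22.10 ≈ 146 kt.
146 kt falls in the Category 5 band.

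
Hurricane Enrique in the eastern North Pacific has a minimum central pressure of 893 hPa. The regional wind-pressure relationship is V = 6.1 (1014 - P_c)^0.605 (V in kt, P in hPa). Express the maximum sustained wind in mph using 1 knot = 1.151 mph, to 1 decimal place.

127.8 mph

ΔP = 1014 − 893 = 121 hPa.
V ≈ 6.1 × 121^0.605 = 6.1 × 18.201 ≈ 111.024 kt.
111.024 × 1.151 ≈ 127.79 mph → 127.8 mph.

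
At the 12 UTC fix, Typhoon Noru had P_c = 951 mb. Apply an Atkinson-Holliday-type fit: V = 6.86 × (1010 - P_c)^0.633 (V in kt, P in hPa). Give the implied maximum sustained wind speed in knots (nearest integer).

91 kt

ΔP = 1010 − 951 = 59 mb.
59^0.633 ≈ 13.211.
V ≈ 6.86 × 13.211 ≈ 90.6 kt.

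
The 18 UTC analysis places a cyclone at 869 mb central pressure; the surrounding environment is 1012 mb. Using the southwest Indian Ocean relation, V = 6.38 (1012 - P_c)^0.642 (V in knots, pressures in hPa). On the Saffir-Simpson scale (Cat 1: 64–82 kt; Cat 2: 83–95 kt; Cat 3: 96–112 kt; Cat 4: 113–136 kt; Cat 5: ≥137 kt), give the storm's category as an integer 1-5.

ΔP = 1012 − 869 = 143 mb.
V ≈ 6.38 × 143^0.642 = 6.38 × 24.20 ≈ 154 kt.
154 kt falls in the Category 5 band.

5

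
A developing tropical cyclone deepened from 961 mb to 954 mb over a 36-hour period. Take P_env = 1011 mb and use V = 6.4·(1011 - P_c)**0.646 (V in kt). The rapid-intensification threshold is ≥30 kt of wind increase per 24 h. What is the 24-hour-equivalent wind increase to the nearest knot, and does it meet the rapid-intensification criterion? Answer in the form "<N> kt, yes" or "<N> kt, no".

V₁: ΔP = 50, V ≈ 6.4 × 50^0.646 ≈ 80.12 kt.
V₂: ΔP = 57, V ≈ 6.4 × 57^0.646 ≈ 87.19 kt.
ΔV over 36 h = 7.07 kt → 24 h equivalent = 7.07 × 24/36 ≈ 4.71 kt.
5 kt < 30 kt ⇒ not rapid intensification.

5 kt, no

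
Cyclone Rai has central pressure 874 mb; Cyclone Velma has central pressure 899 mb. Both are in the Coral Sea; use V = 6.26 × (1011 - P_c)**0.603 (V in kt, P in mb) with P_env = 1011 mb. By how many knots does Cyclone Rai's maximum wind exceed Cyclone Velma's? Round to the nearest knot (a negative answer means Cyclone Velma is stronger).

Cyclone Rai: ΔP = 137; V ≈ 6.26 × 137^0.603 ≈ 121.62 kt.
Cyclone Velma: ΔP = 112; V ≈ 6.26 × 112^0.603 ≈ 107.71 kt.
Difference ≈ 121.62 − 107.71 = 13.91 → 14 kt.

14 kt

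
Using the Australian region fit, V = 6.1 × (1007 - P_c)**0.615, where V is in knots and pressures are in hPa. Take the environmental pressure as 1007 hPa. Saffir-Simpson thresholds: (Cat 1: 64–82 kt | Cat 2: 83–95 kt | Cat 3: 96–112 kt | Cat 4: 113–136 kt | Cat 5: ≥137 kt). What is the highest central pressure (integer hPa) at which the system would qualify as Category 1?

961 hPa

Category 1 begins at V = 64 kt.
Required ΔP = (64/6.1)^(1/0.615) = 10.492^1.626 ≈ 45.70 hPa.
P_c ≤ 1007 − 45.70 = 961.30, so the highest integer P_c is 961 hPa.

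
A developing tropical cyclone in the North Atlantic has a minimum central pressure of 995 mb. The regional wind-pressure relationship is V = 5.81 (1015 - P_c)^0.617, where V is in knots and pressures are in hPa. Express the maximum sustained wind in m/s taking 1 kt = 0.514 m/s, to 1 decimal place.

ΔP = 1015 − 995 = 20 mb.
V ≈ 5.81 × 20^0.617 = 5.81 × 6.349 ≈ 36.890 kt.
36.890 × 0.514 ≈ 18.96 m/s → 19.0 m/s.

19.0 m/s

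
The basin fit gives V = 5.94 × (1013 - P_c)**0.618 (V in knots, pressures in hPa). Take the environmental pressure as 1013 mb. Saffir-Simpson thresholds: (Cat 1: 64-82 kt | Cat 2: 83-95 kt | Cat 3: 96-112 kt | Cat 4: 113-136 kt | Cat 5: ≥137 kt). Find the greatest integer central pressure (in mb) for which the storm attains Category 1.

Category 1 begins at V = 64 kt.
Required ΔP = (64/5.94)^(1/0.618) = 10.774^1.618 ≈ 46.83 mb.
P_c ≤ 1013 − 46.83 = 966.17, so the highest integer P_c is 966 mb.

966 mb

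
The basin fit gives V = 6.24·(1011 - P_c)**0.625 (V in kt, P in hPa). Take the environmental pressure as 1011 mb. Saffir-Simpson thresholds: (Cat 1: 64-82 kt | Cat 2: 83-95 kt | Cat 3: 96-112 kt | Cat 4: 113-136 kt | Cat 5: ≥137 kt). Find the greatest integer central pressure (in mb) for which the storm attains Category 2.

Category 2 begins at V = 83 kt.
Required ΔP = (83/6.24)^(1/0.625) = 13.301^1.600 ≈ 62.84 mb.
P_c ≤ 1011 − 62.84 = 948.16, so the highest integer P_c is 948 mb.

948 mb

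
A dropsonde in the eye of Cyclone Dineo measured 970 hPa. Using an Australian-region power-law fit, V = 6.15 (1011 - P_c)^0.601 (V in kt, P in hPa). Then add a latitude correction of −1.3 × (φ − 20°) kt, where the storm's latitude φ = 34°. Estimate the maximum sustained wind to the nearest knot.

ΔP = 1011 − 970 = 41 hPa.
41^0.601 ≈ 9.317.
V ≈ 6.15 × 9.317 ≈ 57.3 kt.
Latitude correction: −1.3 × (34 − 20) = -18.2 kt.
Corrected V ≈ 39.1 kt → 39 kt.

39 kt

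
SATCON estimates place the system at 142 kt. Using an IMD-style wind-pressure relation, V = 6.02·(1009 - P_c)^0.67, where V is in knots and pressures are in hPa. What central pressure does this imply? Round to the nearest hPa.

ΔP = (V / 6.02)^(1/0.67) = (142/6.02)^1.493.
142/6.02 = 23.588; 23.588^1.493 ≈ 111.89 hPa.
P_c = 1009 − 111.89 = 897.11 ≈ 897 hPa.

897 hPa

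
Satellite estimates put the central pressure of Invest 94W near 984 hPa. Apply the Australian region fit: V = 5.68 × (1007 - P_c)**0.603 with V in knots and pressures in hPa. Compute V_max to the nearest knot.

38 kt

ΔP = 1007 − 984 = 23 hPa.
23^0.603 ≈ 6.624.
V ≈ 5.68 × 6.624 ≈ 37.6 kt.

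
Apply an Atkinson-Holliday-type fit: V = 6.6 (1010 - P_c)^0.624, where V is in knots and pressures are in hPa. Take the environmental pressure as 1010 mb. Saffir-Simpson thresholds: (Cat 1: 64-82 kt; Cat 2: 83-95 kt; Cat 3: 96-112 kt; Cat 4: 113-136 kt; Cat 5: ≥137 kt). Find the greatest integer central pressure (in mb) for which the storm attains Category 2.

952 mb

Category 2 begins at V = 83 kt.
Required ΔP = (83/6.6)^(1/0.624) = 12.576^1.603 ≈ 57.82 mb.
P_c ≤ 1010 − 57.82 = 952.18, so the highest integer P_c is 952 mb.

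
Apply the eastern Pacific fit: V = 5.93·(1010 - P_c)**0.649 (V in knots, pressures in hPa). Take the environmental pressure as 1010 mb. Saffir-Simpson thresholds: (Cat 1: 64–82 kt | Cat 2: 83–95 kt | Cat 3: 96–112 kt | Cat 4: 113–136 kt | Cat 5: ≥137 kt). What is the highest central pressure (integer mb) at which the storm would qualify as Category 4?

Category 4 begins at V = 113 kt.
Required ΔP = (113/5.93)^(1/0.649) = 19.056^1.541 ≈ 93.82 mb.
P_c ≤ 1010 − 93.82 = 916.18, so the highest integer P_c is 916 mb.

916 mb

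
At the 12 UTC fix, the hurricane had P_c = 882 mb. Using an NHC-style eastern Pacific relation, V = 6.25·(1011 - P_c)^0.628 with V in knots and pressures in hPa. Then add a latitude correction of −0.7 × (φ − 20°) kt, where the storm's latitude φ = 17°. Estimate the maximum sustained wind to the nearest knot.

ΔP = 1011 − 882 = 129 mb.
129^0.628 ≈ 21.157.
V ≈ 6.25 × 21.157 ≈ 132.2 kt.
Latitude correction: −0.7 × (17 − 20) = 2.1 kt.
Corrected V ≈ 134.3 kt → 134 kt.

134 kt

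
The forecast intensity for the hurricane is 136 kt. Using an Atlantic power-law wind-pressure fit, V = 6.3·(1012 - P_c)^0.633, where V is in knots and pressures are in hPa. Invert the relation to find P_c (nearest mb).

ΔP = (V / 6.3)^(1/0.633) = (136/6.3)^1.580.
136/6.3 = 21.587; 21.587^1.580 ≈ 128.16 mb.
P_c = 1012 − 128.16 = 883.84 ≈ 884 mb.

884 mb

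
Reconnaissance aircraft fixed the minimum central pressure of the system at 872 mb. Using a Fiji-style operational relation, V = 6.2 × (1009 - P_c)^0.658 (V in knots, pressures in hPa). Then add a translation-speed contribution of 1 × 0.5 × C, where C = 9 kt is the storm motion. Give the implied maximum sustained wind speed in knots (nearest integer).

ΔP = 1009 − 872 = 137 mb.
137^0.658 ≈ 25.466.
V ≈ 6.2 × 25.466 ≈ 157.9 kt.
Translation term: 1 × 0.5 × 9 = 4.5 kt.
Corrected V ≈ 162.4 kt → 162 kt.

162 kt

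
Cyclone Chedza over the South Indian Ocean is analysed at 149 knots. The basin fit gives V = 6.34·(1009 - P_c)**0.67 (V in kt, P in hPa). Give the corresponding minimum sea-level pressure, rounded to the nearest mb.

ΔP = (V / 6.34)^(1/0.67) = (149/6.34)^1.493.
149/6.34 = 23.502; 23.502^1.493 ≈ 111.28 mb.
P_c = 1009 − 111.28 = 897.72 ≈ 898 mb.

898 mb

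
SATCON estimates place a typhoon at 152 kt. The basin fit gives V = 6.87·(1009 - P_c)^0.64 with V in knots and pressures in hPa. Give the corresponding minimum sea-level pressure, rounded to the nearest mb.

ΔP = (V / 6.87)^(1/0.64) = (152/6.87)^1.562.
152/6.87 = 22.125; 22.125^1.562 ≈ 126.29 mb.
P_c = 1009 − 126.29 = 882.71 ≈ 883 mb.

883 mb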